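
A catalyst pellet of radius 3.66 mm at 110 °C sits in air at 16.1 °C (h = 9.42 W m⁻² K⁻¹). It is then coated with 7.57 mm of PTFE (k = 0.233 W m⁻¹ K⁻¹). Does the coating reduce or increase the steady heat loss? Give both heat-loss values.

Critical radius for a sphere: r_cr = 2k/h = 0.0495 m = 4.95 cm.
Outer radius after coating: r₂ = 0.00366 + 0.00757 = 0.01123 m.
Since r₁ < r_cr and r₂ ≤ r_cr, the coating moves toward the maximum at r_cr — heat loss rises.
Bare: R = 1/(4πr₁²h) = 630.6 K/W; Q = 93.9/630.6 = 0.149 W.
Coated: R = R_cond + R_conv = 129.9 K/W; Q = 93.9/129.9 = 0.723 W.

increases: 0.149 → 0.723 W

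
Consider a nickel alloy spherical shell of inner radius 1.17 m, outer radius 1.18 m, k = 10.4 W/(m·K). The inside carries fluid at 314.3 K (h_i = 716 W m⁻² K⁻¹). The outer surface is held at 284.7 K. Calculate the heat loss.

Q = 2.17×10^5 W

Resistance network (inner→outer):
  R_conv,in = 1/(4πr²h) = 1/(4π·1.17²·716) = 8.119×10^-5 K/W
  R_nickel alloy = (1/1.17 − 1/1.18)/(4πk) = 0.007243/(4π·10.4) = 5.542×10^-5 K/W
ΣR = 8.119×10^-5 + 5.542×10^-5 = 1.366×10^-4 K/W
Q = ΔT/ΣR = (314.3 K − 284.7 K)/1.366×10^-4 = 2.17×10^5 W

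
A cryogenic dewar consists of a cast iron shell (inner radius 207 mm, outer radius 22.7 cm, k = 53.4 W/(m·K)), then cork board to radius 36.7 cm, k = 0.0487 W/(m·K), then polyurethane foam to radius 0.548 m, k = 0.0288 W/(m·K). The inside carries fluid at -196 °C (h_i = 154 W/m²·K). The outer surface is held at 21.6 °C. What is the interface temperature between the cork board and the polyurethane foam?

T = -81.6 °C

Resistance network (inner→outer):
  R_conv,in = 1/(4πr²h) = 1/(4π·0.207²·154) = 0.01206 K/W
  R_cast iron = (1/0.207 − 1/0.227)/(4πk) = 0.4256/(4π·53.4) = 6.343×10^-4 K/W
  R_cork board = (1/0.227 − 1/0.367)/(4πk) = 1.680/(4π·0.0487) = 2.746 K/W
  R_polyurethane foam = (1/0.367 − 1/0.548)/(4πk) = 0.9000/(4π·0.0288) = 2.487 K/W
ΣR = 0.01206 + 6.343×10^-4 + 2.746 + 2.487 = 5.246 K/W
Q = ΔT/ΣR = (-196 °C − 21.6 °C)/5.246 = -41.48 W
From the inner boundary to the cork board/polyurethane foam interface, ΣR_partial = 2.759 K/W.
T_interface = T_in − Q·ΣR_partial = -196 °C − (-41.48)(2.759) = -81.6 °C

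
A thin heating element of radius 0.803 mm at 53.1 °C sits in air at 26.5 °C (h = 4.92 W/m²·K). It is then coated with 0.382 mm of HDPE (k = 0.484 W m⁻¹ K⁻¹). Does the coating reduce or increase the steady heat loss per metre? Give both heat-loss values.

Critical radius for a cylinder: r_cr = k/h = 0.0984 m = 9.84 cm.
Outer radius after coating: r₂ = 8.03×10^-4 + 3.82×10^-4 = 0.001185 m.
Since r₁ < r_cr and r₂ ≤ r_cr, the coating moves toward the maximum at r_cr — heat loss rises.
Bare: R = 1/(2πr₁h) = 40.28 m·K/W; Q = 26.6/40.28 = 0.660 W/m.
Coated: R = R_cond + R_conv = 27.43 m·K/W; Q = 26.6/27.43 = 0.970 W/m.

increases: 0.660 → 0.970 W/m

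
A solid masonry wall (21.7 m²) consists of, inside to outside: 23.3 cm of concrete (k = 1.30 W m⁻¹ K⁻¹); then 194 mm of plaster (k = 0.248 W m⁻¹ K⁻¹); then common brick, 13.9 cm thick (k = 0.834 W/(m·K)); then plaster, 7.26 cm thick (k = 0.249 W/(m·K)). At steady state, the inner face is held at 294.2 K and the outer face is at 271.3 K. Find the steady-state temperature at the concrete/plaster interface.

T = 291.3 K

Resistance network (inner→outer):
  R_concrete = L/(kA) = 0.233/(1.30·21.7) = 0.008259 K/W
  R_plaster = L/(kA) = 0.194/(0.248·21.7) = 0.03605 K/W
  R_common brick = L/(kA) = 0.139/(0.834·21.7) = 0.007680 K/W
  R_plaster = L/(kA) = 0.0726/(0.249·21.7) = 0.01344 K/W
ΣR = 0.008259 + 0.03605 + 0.007680 + 0.01344 = 0.06543 K/W
Q = ΔT/ΣR = (294.2 K − 271.3 K)/0.06543 = 350.0 W
From the inner boundary to the concrete/plaster interface, ΣR_partial = 0.008259 K/W.
T_interface = T_in − Q·ΣR_partial = 294.2 K − (350.0)(0.008259) = 291.3 K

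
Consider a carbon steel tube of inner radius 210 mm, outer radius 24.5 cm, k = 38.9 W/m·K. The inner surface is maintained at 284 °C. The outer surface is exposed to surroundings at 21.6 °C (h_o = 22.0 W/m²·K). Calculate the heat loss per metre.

Q' = 8.70 kW/m

Series thermal resistances, inner to outer:
  R'_carbon steel = ln(0.245/0.210)/(2πk) = 0.1542/(2π·38.9) = 6.307×10^-4 m·K/W
  R'_conv,out = 1/(2πr h) = 1/(2π·0.245·22.0) = 0.02953 m·K/W
ΣR = 6.307×10^-4 + 0.02953 = 0.03016 m·K/W
Q' = ΔT/ΣR = (284 °C − 21.6 °C)/0.03016 = 8700 W/m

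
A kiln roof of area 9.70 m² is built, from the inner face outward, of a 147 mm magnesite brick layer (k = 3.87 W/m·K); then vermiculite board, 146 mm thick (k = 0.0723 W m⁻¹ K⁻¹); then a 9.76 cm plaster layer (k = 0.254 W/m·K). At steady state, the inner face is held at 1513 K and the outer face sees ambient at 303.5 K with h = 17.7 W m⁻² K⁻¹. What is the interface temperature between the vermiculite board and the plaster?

T = 517 K

Series thermal resistances, inner to outer:
  R_magnesite brick = L/(kA) = 0.147/(3.87·9.70) = 0.003916 K/W
  R_vermiculite board = L/(kA) = 0.146/(0.0723·9.70) = 0.2082 K/W
  R_plaster = L/(kA) = 0.0976/(0.254·9.70) = 0.03961 K/W
  R_conv,out = 1/(hA) = 1/(17.7·9.70) = 0.005824 K/W
ΣR = 0.003916 + 0.2082 + 0.03961 + 0.005824 = 0.2576 K/W
Q = ΔT/ΣR = (1513 K − 303.5 K)/0.2576 = 4695 W
From the inner boundary to the vermiculite board/plaster interface, ΣR_partial = 0.2121 K/W.
T_interface = T_in − Q·ΣR_partial = 1513 K − (4695)(0.2121) = 517 K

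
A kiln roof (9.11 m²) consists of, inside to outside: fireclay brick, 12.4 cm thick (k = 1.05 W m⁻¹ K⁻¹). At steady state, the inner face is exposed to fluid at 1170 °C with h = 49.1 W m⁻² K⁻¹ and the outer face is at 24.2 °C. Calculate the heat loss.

Q = 75400 W

Treat each layer as a resistance in series:
  R_conv,in = 1/(hA) = 1/(49.1·9.11) = 0.002236 K/W
  R_fireclay brick = L/(kA) = 0.124/(1.05·9.11) = 0.01296 K/W
ΣR = 0.002236 + 0.01296 = 0.01520 K/W
Q = ΔT/ΣR = (1170 °C − 24.2 °C)/0.01520 = 75400 W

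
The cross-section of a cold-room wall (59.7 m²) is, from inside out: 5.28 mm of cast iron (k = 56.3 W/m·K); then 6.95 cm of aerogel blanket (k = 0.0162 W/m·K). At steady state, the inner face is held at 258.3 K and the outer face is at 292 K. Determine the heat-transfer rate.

Q = 469 W

Series thermal resistances, inner to outer:
  R_cast iron = L/(kA) = 0.00528/(56.3·59.7) = 1.571×10^-6 K/W
  R_aerogel blanket = L/(kA) = 0.0695/(0.0162·59.7) = 0.07186 K/W
ΣR = 1.571×10^-6 + 0.07186 = 0.07186 K/W
Q = ΔT/ΣR = (258.3 K − 292 K)/0.07186 = -469 W
(Negative Q ⇒ heat flows inward; heat gain = 469 W.)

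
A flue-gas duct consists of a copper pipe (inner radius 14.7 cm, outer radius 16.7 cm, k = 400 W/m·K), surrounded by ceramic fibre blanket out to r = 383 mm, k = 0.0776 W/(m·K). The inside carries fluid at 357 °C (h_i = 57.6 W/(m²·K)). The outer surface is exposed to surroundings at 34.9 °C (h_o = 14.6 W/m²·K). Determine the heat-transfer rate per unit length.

Series thermal resistances, inner to outer:
  R'_conv,in = 1/(2πr h) = 1/(2π·0.147·57.6) = 0.01880 m·K/W
  R'_copper = ln(0.167/0.147)/(2πk) = 0.1276/(2π·400) = 5.075×10^-5 m·K/W
  R'_ceramic fibre blanket = ln(0.383/0.167)/(2πk) = 0.8300/(2π·0.0776) = 1.702 m·K/W
  R'_conv,out = 1/(2πr h) = 1/(2π·0.383·14.6) = 0.02846 m·K/W
ΣR = 0.01880 + 5.075×10^-5 + 1.702 + 0.02846 = 1.749 m·K/W
Q' = ΔT/ΣR = (357 °C − 34.9 °C)/1.749 = 184 W/m

Q' = 184 W/m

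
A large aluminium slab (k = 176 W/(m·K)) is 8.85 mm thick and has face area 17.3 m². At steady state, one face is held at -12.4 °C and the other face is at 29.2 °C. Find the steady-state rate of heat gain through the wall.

Q = kA·ΔT/L = 176 × 17.3 × |-12.4 °C − 29.2 °C| / 0.00885 = 1.43×10^7 W

Q = 14300 kW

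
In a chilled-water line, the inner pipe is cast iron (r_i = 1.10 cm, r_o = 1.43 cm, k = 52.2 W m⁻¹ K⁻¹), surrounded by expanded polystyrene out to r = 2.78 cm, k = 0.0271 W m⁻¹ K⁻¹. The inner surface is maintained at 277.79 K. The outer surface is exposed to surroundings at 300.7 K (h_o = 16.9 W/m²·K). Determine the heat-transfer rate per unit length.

Series thermal resistances, inner to outer:
  R'_cast iron = ln(0.0143/0.0110)/(2πk) = 0.2624/(2π·52.2) = 7.999×10^-4 m·K/W
  R'_expanded polystyrene = ln(0.0278/0.0143)/(2πk) = 0.6648/(2π·0.0271) = 3.904 m·K/W
  R'_conv,out = 1/(2πr h) = 1/(2π·0.0278·16.9) = 0.3388 m·K/W
ΣR = 7.999×10^-4 + 3.904 + 0.3388 = 4.244 m·K/W
Q' = ΔT/ΣR = (277.79 K − 300.7 K)/4.244 = -5.40 W/m
(Negative Q' ⇒ heat flows inward; heat gain = 5.40 W/m.)

Q' = 5.40 W/m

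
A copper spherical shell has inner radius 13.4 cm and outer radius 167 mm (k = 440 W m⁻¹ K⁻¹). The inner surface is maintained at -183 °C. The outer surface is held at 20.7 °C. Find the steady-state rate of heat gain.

Q = 4πk·ΔT/(1/r₁ − 1/r₂) = 4π × 440 × 203.7 / (1/0.134 − 1/0.167) = 7.64×10^5 W

Q = 7.64×10^5 W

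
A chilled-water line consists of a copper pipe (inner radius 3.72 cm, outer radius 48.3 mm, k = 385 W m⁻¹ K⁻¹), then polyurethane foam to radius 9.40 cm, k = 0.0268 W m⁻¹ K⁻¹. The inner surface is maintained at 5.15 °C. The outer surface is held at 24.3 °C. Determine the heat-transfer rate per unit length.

Resistance network (inner→outer):
  R'_copper = ln(0.0483/0.0372)/(2πk) = 0.2611/(2π·385) = 1.079×10^-4 m·K/W
  R'_polyurethane foam = ln(0.0940/0.0483)/(2πk) = 0.6659/(2π·0.0268) = 3.954 m·K/W
ΣR = 1.079×10^-4 + 3.954 = 3.954 m·K/W
Q' = ΔT/ΣR = (5.15 °C − 24.3 °C)/3.954 = -4.84 W/m
(Negative Q' ⇒ heat flows inward; heat gain = 4.84 W/m.)

Q' = 4.84 W/m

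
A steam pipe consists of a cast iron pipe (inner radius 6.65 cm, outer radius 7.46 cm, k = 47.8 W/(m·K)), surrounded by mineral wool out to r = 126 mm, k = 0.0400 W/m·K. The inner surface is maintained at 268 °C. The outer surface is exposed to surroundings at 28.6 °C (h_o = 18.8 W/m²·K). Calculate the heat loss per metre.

Series thermal resistances, inner to outer:
  R'_cast iron = ln(0.0746/0.0665)/(2πk) = 0.1149/(2π·47.8) = 3.827×10^-4 m·K/W
  R'_mineral wool = ln(0.126/0.0746)/(2πk) = 0.5241/(2π·0.0400) = 2.085 m·K/W
  R'_conv,out = 1/(2πr h) = 1/(2π·0.126·18.8) = 0.06719 m·K/W
ΣR = 3.827×10^-4 + 2.085 + 0.06719 = 2.153 m·K/W
Q' = ΔT/ΣR = (268 °C − 28.6 °C)/2.153 = 111 W/m

Q' = 111 W/m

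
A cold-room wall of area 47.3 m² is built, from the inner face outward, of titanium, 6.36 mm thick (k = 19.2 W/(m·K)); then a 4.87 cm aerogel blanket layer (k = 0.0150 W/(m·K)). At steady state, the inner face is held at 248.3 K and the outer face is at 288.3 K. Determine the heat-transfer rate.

Q = 583 W

Resistance network (inner→outer):
  R_titanium = L/(kA) = 0.00636/(19.2·47.3) = 7.003×10^-6 K/W
  R_aerogel blanket = L/(kA) = 0.0487/(0.0150·47.3) = 0.06864 K/W
ΣR = 7.003×10^-6 + 0.06864 = 0.06865 K/W
Q = ΔT/ΣR = (248.3 K − 288.3 K)/0.06865 = -583 W
(Negative Q ⇒ heat flows inward; heat gain = 583 W.)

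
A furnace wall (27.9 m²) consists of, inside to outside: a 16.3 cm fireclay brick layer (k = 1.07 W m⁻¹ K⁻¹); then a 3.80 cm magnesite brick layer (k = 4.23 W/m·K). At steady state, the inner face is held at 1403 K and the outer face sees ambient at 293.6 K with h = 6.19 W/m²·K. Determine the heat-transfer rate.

Treat each layer as a resistance in series:
  R_fireclay brick = L/(kA) = 0.163/(1.07·27.9) = 0.005460 K/W
  R_magnesite brick = L/(kA) = 0.0380/(4.23·27.9) = 3.220×10^-4 K/W
  R_conv,out = 1/(hA) = 1/(6.19·27.9) = 0.005790 K/W
ΣR = 0.005460 + 3.220×10^-4 + 0.005790 = 0.01157 K/W
Q = ΔT/ΣR = (1403 K − 293.6 K)/0.01157 = 95900 W

Q = 95900 W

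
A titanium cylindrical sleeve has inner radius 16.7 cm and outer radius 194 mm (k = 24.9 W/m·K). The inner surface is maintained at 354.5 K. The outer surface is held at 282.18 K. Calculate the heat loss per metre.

Q' = 2πk·ΔT/ln(r₂/r₁) = 2π × 24.9 × 72.32 / ln(0.194/0.167) = 75500 W/m

Q' = 75.5 kW/m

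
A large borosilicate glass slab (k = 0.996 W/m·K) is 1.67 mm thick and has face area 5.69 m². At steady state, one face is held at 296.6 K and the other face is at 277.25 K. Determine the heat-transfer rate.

Q = kA·ΔT/L = 0.996 × 5.69 × |296.6 K − 277.25 K| / 0.00167 = 65700 W

Q = 65.7 kW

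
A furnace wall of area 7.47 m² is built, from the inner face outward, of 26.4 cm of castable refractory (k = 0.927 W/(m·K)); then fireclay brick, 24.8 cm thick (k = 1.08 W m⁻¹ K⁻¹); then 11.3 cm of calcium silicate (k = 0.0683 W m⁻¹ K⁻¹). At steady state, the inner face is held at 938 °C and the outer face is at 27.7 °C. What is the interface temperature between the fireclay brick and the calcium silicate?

Series thermal resistances, inner to outer:
  R_castable refractory = L/(kA) = 0.264/(0.927·7.47) = 0.03812 K/W
  R_fireclay brick = L/(kA) = 0.248/(1.08·7.47) = 0.03074 K/W
  R_calcium silicate = L/(kA) = 0.113/(0.0683·7.47) = 0.2215 K/W
ΣR = 0.03812 + 0.03074 + 0.2215 = 0.2904 K/W
Q = ΔT/ΣR = (938 °C − 27.7 °C)/0.2904 = 3135 W
From the inner boundary to the fireclay brick/calcium silicate interface, ΣR_partial = 0.06886 K/W.
T_interface = T_in − Q·ΣR_partial = 938 °C − (3135)(0.06886) = 722 °C

T = 722 °C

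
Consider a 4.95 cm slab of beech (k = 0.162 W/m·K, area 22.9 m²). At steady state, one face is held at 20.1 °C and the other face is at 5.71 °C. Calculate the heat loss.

Q = kA·ΔT/L = 0.162 × 22.9 × |20.1 °C − 5.71 °C| / 0.0495 = 1080 W

Q = 1080 W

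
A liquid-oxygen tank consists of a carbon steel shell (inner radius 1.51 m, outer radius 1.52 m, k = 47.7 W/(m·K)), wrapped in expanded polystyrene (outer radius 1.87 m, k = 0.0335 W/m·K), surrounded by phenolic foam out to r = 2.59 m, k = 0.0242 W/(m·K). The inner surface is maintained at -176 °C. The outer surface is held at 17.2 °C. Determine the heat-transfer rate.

Q = 247 W

Series thermal resistances, inner to outer:
  R_carbon steel = (1/1.51 − 1/1.52)/(4πk) = 0.004357/(4π·47.7) = 7.269×10^-6 K/W
  R_expanded polystyrene = (1/1.52 − 1/1.87)/(4πk) = 0.1231/(4π·0.0335) = 0.2925 K/W
  R_phenolic foam = (1/1.87 − 1/2.59)/(4πk) = 0.1487/(4π·0.0242) = 0.4888 K/W
ΣR = 7.269×10^-6 + 0.2925 + 0.4888 = 0.7813 K/W
Q = ΔT/ΣR = (-176 °C − 17.2 °C)/0.7813 = -247 W
(Negative Q ⇒ heat flows inward; heat gain = 247 W.)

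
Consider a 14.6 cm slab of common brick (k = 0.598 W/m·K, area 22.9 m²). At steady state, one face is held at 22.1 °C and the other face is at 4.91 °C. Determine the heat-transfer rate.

Q = 1610 W

Q = kA·ΔT/L = 0.598 × 22.9 × |22.1 °C − 4.91 °C| / 0.146 = 1610 W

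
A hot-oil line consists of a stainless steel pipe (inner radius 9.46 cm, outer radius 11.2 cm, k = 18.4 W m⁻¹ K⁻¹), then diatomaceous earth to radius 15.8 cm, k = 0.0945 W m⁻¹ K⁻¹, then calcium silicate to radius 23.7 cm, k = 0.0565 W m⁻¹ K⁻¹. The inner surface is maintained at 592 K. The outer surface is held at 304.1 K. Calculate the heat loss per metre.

Resistance network (inner→outer):
  R'_stainless steel = ln(0.112/0.0946)/(2πk) = 0.1688/(2π·18.4) = 0.001460 m·K/W
  R'_diatomaceous earth = ln(0.158/0.112)/(2πk) = 0.3441/(2π·0.0945) = 0.5795 m·K/W
  R'_calcium silicate = ln(0.237/0.158)/(2πk) = 0.4055/(2π·0.0565) = 1.142 m·K/W
ΣR = 0.001460 + 0.5795 + 1.142 = 1.723 m·K/W
Q' = ΔT/ΣR = (592 K − 304.1 K)/1.723 = 167 W/m

Q' = 167 W/m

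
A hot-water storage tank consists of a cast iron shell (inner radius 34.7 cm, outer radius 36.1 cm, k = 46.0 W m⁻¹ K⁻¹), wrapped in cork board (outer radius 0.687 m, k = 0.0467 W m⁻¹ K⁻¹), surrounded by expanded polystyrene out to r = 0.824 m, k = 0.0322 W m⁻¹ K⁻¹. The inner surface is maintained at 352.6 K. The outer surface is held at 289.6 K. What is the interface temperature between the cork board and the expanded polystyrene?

Resistance network (inner→outer):
  R_cast iron = (1/0.347 − 1/0.361)/(4πk) = 0.1118/(4π·46.0) = 1.933×10^-4 K/W
  R_cork board = (1/0.361 − 1/0.687)/(4πk) = 1.314/(4π·0.0467) = 2.240 K/W
  R_expanded polystyrene = (1/0.687 − 1/0.824)/(4πk) = 0.2420/(4π·0.0322) = 0.5981 K/W
ΣR = 1.933×10^-4 + 2.240 + 0.5981 = 2.838 K/W
Q = ΔT/ΣR = (352.6 K − 289.6 K)/2.838 = 22.20 W
From the inner boundary to the cork board/expanded polystyrene interface, ΣR_partial = 2.240 K/W.
T_interface = T_in − Q·ΣR_partial = 352.6 K − (22.20)(2.240) = 302.9 K

T = 302.9 K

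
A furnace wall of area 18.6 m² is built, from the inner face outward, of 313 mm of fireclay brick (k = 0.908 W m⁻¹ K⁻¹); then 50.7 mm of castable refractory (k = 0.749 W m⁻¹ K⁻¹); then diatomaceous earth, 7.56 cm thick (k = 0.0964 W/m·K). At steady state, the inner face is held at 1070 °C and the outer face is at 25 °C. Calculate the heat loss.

Q = 16.2 kW

Resistance network (inner→outer):
  R_fireclay brick = L/(kA) = 0.313/(0.908·18.6) = 0.01853 K/W
  R_castable refractory = L/(kA) = 0.0507/(0.749·18.6) = 0.003639 K/W
  R_diatomaceous earth = L/(kA) = 0.0756/(0.0964·18.6) = 0.04216 K/W
ΣR = 0.01853 + 0.003639 + 0.04216 = 0.06433 K/W
Q = ΔT/ΣR = (1070 °C − 25 °C)/0.06433 = 16200 W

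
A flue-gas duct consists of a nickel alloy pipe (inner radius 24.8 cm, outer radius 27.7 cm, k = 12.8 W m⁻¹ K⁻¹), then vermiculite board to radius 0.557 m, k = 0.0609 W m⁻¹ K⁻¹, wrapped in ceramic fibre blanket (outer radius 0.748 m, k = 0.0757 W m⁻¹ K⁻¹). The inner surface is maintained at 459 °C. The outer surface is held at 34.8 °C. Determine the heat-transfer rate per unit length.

Resistance network (inner→outer):
  R'_nickel alloy = ln(0.277/0.248)/(2πk) = 0.1106/(2π·12.8) = 0.001375 m·K/W
  R'_vermiculite board = ln(0.557/0.277)/(2πk) = 0.6985/(2π·0.0609) = 1.826 m·K/W
  R'_ceramic fibre blanket = ln(0.748/0.557)/(2πk) = 0.2948/(2π·0.0757) = 0.6199 m·K/W
ΣR = 0.001375 + 1.826 + 0.6199 = 2.447 m·K/W
Q' = ΔT/ΣR = (459 °C − 34.8 °C)/2.447 = 173 W/m

Q' = 173 W/m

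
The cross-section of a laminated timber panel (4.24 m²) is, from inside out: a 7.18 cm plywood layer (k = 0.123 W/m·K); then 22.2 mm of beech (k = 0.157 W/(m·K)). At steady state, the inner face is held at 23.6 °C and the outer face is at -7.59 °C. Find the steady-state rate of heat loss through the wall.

Q = 182 W

Series thermal resistances, inner to outer:
  R_plywood = L/(kA) = 0.0718/(0.123·4.24) = 0.1377 K/W
  R_beech = L/(kA) = 0.0222/(0.157·4.24) = 0.03335 K/W
ΣR = 0.1377 + 0.03335 = 0.1710 K/W
Q = ΔT/ΣR = (23.6 °C − -7.59 °C)/0.1710 = 182 W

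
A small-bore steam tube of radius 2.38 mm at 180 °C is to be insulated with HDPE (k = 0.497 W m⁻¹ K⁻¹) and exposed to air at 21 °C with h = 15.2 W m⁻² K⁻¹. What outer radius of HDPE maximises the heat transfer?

r_cr = 3.27 cm

For a cylinder, r_cr = k_ins/h = 0.497/15.2 = 0.0327 m = 3.27 cm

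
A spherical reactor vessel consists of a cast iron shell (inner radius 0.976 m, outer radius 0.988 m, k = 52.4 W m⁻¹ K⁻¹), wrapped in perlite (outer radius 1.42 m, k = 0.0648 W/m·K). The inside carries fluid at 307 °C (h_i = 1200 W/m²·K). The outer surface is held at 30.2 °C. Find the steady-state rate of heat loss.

Q = 732 W

Series thermal resistances, inner to outer:
  R_conv,in = 1/(4πr²h) = 1/(4π·0.976²·1200) = 6.962×10^-5 K/W
  R_cast iron = (1/0.976 − 1/0.988)/(4πk) = 0.01244/(4π·52.4) = 1.890×10^-5 K/W
  R_perlite = (1/0.988 − 1/1.42)/(4πk) = 0.3079/(4π·0.0648) = 0.3781 K/W
ΣR = 6.962×10^-5 + 1.890×10^-5 + 0.3781 = 0.3782 K/W
Q = ΔT/ΣR = (307 °C − 30.2 °C)/0.3782 = 732 W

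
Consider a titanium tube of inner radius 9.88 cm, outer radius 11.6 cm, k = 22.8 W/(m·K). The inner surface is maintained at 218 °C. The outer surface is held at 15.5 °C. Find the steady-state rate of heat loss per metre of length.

Q' = 1.81×10^5 W/m

Q' = 2πk·ΔT/ln(r₂/r₁) = 2π × 22.8 × 202.5 / ln(0.116/0.0988) = 1.81×10^5 W/m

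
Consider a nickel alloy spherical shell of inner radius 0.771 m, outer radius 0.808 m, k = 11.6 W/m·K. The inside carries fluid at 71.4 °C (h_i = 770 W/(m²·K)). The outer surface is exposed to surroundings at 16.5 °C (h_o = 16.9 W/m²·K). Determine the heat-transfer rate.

Treat each layer as a resistance in series:
  R_conv,in = 1/(4πr²h) = 1/(4π·0.771²·770) = 1.739×10^-4 K/W
  R_nickel alloy = (1/0.771 − 1/0.808)/(4πk) = 0.05939/(4π·11.6) = 4.074×10^-4 K/W
  R_conv,out = 1/(4πr²h) = 1/(4π·0.808²·16.9) = 0.007212 K/W
ΣR = 1.739×10^-4 + 4.074×10^-4 + 0.007212 = 0.007793 K/W
Q = ΔT/ΣR = (71.4 °C − 16.5 °C)/0.007793 = 7040 W

Q = 7.04 kW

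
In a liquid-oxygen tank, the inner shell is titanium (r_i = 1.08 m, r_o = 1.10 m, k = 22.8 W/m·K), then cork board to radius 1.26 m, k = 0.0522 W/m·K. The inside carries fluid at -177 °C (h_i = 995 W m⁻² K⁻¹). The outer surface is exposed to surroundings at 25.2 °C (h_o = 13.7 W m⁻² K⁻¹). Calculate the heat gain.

Q = 1120 W

Resistance network (inner→outer):
  R_conv,in = 1/(4πr²h) = 1/(4π·1.08²·995) = 6.857×10^-5 K/W
  R_titanium = (1/1.08 − 1/1.10)/(4πk) = 0.01684/(4π·22.8) = 5.876×10^-5 K/W
  R_cork board = (1/1.10 − 1/1.26)/(4πk) = 0.1154/(4π·0.0522) = 0.1760 K/W
  R_conv,out = 1/(4πr²h) = 1/(4π·1.26²·13.7) = 0.003659 K/W
ΣR = 6.857×10^-5 + 5.876×10^-5 + 0.1760 + 0.003659 = 0.1798 K/W
Q = ΔT/ΣR = (-177 °C − 25.2 °C)/0.1798 = -1120 W
(Negative Q ⇒ heat flows inward; heat gain = 1120 W.)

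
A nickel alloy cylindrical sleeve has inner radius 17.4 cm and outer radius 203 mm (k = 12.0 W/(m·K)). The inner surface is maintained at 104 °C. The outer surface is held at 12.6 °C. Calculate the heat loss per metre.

Q' = 44.7 kW/m

Q' = 2πk·ΔT/ln(r₂/r₁) = 2π × 12.0 × 91.4 / ln(0.203/0.174) = 44700 W/m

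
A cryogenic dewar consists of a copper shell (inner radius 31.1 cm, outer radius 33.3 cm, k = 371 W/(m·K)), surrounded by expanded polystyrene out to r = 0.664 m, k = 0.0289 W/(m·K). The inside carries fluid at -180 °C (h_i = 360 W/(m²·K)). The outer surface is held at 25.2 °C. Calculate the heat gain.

Series thermal resistances, inner to outer:
  R_conv,in = 1/(4πr²h) = 1/(4π·0.311²·360) = 0.002285 K/W
  R_copper = (1/0.311 − 1/0.333)/(4πk) = 0.2124/(4π·371) = 4.557×10^-5 K/W
  R_expanded polystyrene = (1/0.333 − 1/0.664)/(4πk) = 1.497/(4π·0.0289) = 4.122 K/W
ΣR = 0.002285 + 4.557×10^-5 + 4.122 = 4.124 K/W
Q = ΔT/ΣR = (-180 °C − 25.2 °C)/4.124 = -49.8 W
(Negative Q ⇒ heat flows inward; heat gain = 49.8 W.)

Q = 49.8 W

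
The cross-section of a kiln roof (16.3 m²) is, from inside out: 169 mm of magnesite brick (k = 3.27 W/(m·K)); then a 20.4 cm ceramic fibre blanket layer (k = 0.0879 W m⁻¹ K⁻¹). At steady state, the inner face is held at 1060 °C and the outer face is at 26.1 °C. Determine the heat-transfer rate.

Q = 7100 W

Resistance network (inner→outer):
  R_magnesite brick = L/(kA) = 0.169/(3.27·16.3) = 0.003171 K/W
  R_ceramic fibre blanket = L/(kA) = 0.204/(0.0879·16.3) = 0.1424 K/W
ΣR = 0.003171 + 0.1424 = 0.1456 K/W
Q = ΔT/ΣR = (1060 °C − 26.1 °C)/0.1456 = 7100 W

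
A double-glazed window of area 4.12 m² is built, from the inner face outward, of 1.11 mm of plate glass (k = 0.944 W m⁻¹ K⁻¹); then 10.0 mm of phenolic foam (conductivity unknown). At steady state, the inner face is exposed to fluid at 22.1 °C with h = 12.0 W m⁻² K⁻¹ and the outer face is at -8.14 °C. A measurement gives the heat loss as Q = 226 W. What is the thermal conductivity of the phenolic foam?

ΣR = ΔT/Q = |22.1 − -8.14|/226 = 0.1338 K/W
Known resistances:
  R_conv,in = 1/(hA) = 1/(12.0·4.12) = 0.02023 K/W
  R_plate glass = L/(kA) = 0.00111/(0.944·4.12) = 2.854×10^-4 K/W
R_phenolic foam = ΣR − ΣR_known = 0.1338 − 0.02052 = 0.1133 K/W
L/(kA) = 0.1133 ⇒ k = 0.0100/(0.1133·4.12) = 0.0214 W/m·K

k = 0.0214 W/m·K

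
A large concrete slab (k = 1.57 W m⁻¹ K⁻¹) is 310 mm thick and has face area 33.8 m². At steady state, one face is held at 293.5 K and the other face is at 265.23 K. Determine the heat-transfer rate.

Q = 4.84 kW

Q = kA·ΔT/L = 1.57 × 33.8 × |293.5 K − 265.23 K| / 0.310 = 4840 W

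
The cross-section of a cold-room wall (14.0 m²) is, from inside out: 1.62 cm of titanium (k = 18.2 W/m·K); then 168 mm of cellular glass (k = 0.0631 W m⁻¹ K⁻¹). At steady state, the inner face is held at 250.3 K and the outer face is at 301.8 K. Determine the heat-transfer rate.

Q = 271 W

Treat each layer as a resistance in series:
  R_titanium = L/(kA) = 0.0162/(18.2·14.0) = 6.358×10^-5 K/W
  R_cellular glass = L/(kA) = 0.168/(0.0631·14.0) = 0.1902 K/W
ΣR = 6.358×10^-5 + 0.1902 = 0.1903 K/W
Q = ΔT/ΣR = (250.3 K − 301.8 K)/0.1903 = -271 W
(Negative Q ⇒ heat flows inward; heat gain = 271 W.)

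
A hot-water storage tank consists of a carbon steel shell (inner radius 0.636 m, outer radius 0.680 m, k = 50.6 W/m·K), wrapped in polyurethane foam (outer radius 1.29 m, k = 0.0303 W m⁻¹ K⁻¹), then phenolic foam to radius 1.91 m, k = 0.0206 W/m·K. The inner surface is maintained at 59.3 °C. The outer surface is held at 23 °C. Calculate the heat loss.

Resistance network (inner→outer):
  R_carbon steel = (1/0.636 − 1/0.680)/(4πk) = 0.1017/(4π·50.6) = 1.600×10^-4 K/W
  R_polyurethane foam = (1/0.680 − 1/1.29)/(4πk) = 0.6954/(4π·0.0303) = 1.826 K/W
  R_phenolic foam = (1/1.29 − 1/1.91)/(4πk) = 0.2516/(4π·0.0206) = 0.9721 K/W
ΣR = 1.600×10^-4 + 1.826 + 0.9721 = 2.798 K/W
Q = ΔT/ΣR = (59.3 °C − 23 °C)/2.798 = 13.0 W

Q = 13.0 W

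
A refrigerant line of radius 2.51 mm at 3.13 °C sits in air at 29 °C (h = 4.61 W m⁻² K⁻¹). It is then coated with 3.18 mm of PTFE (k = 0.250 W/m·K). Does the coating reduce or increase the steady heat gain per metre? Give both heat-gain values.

Critical radius for a cylinder: r_cr = k/h = 0.0542 m = 5.42 cm.
Outer radius after coating: r₂ = 0.00251 + 0.00318 = 0.00569 m.
Since r₁ < r_cr and r₂ ≤ r_cr, the coating moves toward the maximum at r_cr — heat gain rises.
Bare: R = 1/(2πr₁h) = 13.75 m·K/W; Q = 25.87/13.75 = 1.88 W/m.
Coated: R = R_cond + R_conv = 6.588 m·K/W; Q = 25.87/6.588 = 3.93 W/m.

increases: 1.88 → 3.93 W/m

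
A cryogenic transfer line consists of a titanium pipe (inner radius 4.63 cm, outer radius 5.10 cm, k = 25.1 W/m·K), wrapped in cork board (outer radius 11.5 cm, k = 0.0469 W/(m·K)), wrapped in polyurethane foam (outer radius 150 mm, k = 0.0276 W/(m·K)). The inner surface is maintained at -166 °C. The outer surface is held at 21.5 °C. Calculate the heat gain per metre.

Series thermal resistances, inner to outer:
  R'_titanium = ln(0.0510/0.0463)/(2πk) = 0.09668/(2π·25.1) = 6.131×10^-4 m·K/W
  R'_cork board = ln(0.115/0.0510)/(2πk) = 0.8131/(2π·0.0469) = 2.759 m·K/W
  R'_polyurethane foam = ln(0.150/0.115)/(2πk) = 0.2657/(2π·0.0276) = 1.532 m·K/W
ΣR = 6.131×10^-4 + 2.759 + 1.532 = 4.292 m·K/W
Q' = ΔT/ΣR = (-166 °C − 21.5 °C)/4.292 = -43.7 W/m
(Negative Q' ⇒ heat flows inward; heat gain = 43.7 W/m.)

Q' = 43.7 W/m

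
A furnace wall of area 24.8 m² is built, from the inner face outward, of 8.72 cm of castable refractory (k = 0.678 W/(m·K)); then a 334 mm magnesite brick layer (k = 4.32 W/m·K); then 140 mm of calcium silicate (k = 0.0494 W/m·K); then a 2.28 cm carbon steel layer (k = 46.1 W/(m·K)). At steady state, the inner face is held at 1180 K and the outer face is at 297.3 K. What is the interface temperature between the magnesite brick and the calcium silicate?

Series thermal resistances, inner to outer:
  R_castable refractory = L/(kA) = 0.0872/(0.678·24.8) = 0.005186 K/W
  R_magnesite brick = L/(kA) = 0.334/(4.32·24.8) = 0.003118 K/W
  R_calcium silicate = L/(kA) = 0.140/(0.0494·24.8) = 0.1143 K/W
  R_carbon steel = L/(kA) = 0.0228/(46.1·24.8) = 1.994×10^-5 K/W
ΣR = 0.005186 + 0.003118 + 0.1143 + 1.994×10^-5 = 0.1226 K/W
Q = ΔT/ΣR = (1180 K − 297.3 K)/0.1226 = 7200 W
From the inner boundary to the magnesite brick/calcium silicate interface, ΣR_partial = 0.008304 K/W.
T_interface = T_in − Q·ΣR_partial = 1180 K − (7200)(0.008304) = 1120 K

T = 1120 K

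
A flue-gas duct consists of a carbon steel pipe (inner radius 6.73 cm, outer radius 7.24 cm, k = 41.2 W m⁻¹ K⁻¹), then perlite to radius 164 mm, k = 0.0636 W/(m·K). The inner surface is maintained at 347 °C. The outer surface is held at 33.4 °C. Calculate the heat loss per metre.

Treat each layer as a resistance in series:
  R'_carbon steel = ln(0.0724/0.0673)/(2πk) = 0.07305/(2π·41.2) = 2.822×10^-4 m·K/W
  R'_perlite = ln(0.164/0.0724)/(2πk) = 0.8177/(2π·0.0636) = 2.046 m·K/W
ΣR = 2.822×10^-4 + 2.046 = 2.046 m·K/W
Q' = ΔT/ΣR = (347 °C − 33.4 °C)/2.046 = 153 W/m

Q' = 153 W/m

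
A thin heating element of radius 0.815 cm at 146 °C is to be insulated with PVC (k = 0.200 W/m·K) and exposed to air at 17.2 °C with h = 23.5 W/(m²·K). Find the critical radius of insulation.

For a cylinder, r_cr = k_ins/h = 0.200/23.5 = 0.00851 m = 0.851 cm

r_cr = 0.851 cm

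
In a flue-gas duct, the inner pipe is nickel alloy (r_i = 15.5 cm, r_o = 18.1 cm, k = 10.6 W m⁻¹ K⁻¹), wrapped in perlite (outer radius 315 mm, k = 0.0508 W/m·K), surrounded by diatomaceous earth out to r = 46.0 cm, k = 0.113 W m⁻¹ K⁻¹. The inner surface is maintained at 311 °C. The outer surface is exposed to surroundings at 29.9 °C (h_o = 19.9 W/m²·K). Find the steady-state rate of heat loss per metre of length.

Q' = 123 W/m

Series thermal resistances, inner to outer:
  R'_nickel alloy = ln(0.181/0.155)/(2πk) = 0.1551/(2π·10.6) = 0.002328 m·K/W
  R'_perlite = ln(0.315/0.181)/(2πk) = 0.5541/(2π·0.0508) = 1.736 m·K/W
  R'_diatomaceous earth = ln(0.460/0.315)/(2πk) = 0.3787/(2π·0.113) = 0.5333 m·K/W
  R'_conv,out = 1/(2πr h) = 1/(2π·0.460·19.9) = 0.01739 m·K/W
ΣR = 0.002328 + 1.736 + 0.5333 + 0.01739 = 2.289 m·K/W
Q' = ΔT/ΣR = (311 °C − 29.9 °C)/2.289 = 123 W/m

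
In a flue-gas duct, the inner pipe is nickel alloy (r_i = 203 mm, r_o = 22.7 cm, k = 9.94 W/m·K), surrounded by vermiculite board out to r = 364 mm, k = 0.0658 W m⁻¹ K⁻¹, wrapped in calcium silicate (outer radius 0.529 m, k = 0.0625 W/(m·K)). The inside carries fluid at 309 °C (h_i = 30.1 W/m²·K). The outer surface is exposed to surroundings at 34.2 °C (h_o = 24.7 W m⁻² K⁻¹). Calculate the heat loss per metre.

Treat each layer as a resistance in series:
  R'_conv,in = 1/(2πr h) = 1/(2π·0.203·30.1) = 0.02605 m·K/W
  R'_nickel alloy = ln(0.227/0.203)/(2πk) = 0.1117/(2π·9.94) = 0.001789 m·K/W
  R'_vermiculite board = ln(0.364/0.227)/(2πk) = 0.4722/(2π·0.0658) = 1.142 m·K/W
  R'_calcium silicate = ln(0.529/0.364)/(2πk) = 0.3738/(2π·0.0625) = 0.9520 m·K/W
  R'_conv,out = 1/(2πr h) = 1/(2π·0.529·24.7) = 0.01218 m·K/W
ΣR = 0.02605 + 0.001789 + 1.142 + 0.9520 + 0.01218 = 2.134 m·K/W
Q' = ΔT/ΣR = (309 °C − 34.2 °C)/2.134 = 129 W/m

Q' = 129 W/m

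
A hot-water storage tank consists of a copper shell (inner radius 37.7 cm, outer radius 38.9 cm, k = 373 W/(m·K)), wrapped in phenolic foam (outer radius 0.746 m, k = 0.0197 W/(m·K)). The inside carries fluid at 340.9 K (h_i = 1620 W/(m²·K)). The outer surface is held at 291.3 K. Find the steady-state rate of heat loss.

Q = 9.98 W

Series thermal resistances, inner to outer:
  R_conv,in = 1/(4πr²h) = 1/(4π·0.377²·1620) = 3.456×10^-4 K/W
  R_copper = (1/0.377 − 1/0.389)/(4πk) = 0.08183/(4π·373) = 1.746×10^-5 K/W
  R_phenolic foam = (1/0.389 − 1/0.746)/(4πk) = 1.230/(4π·0.0197) = 4.969 K/W
ΣR = 3.456×10^-4 + 1.746×10^-5 + 4.969 = 4.969 K/W
Q = ΔT/ΣR = (340.9 K − 291.3 K)/4.969 = 9.98 W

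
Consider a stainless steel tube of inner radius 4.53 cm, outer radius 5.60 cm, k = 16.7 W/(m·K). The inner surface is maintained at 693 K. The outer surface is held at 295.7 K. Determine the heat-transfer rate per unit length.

Q' = 2πk·ΔT/ln(r₂/r₁) = 2π × 16.7 × 397.3 / ln(0.0560/0.0453) = 1.97×10^5 W/m

Q' = 197 kW/m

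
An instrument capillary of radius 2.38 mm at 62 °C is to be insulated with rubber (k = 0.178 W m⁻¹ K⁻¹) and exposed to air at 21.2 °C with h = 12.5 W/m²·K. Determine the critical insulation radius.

For a cylinder, r_cr = k_ins/h = 0.178/12.5 = 0.0142 m = 1.42 cm

r_cr = 1.42 cm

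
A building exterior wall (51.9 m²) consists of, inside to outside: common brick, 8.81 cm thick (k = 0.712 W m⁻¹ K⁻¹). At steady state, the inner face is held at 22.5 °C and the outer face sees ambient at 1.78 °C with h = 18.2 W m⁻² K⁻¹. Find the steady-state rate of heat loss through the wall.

Resistance network (inner→outer):
  R_common brick = L/(kA) = 0.0881/(0.712·51.9) = 0.002384 K/W
  R_conv,out = 1/(hA) = 1/(18.2·51.9) = 0.001059 K/W
ΣR = 0.002384 + 0.001059 = 0.003443 K/W
Q = ΔT/ΣR = (22.5 °C − 1.78 °C)/0.003443 = 6020 W

Q = 6.02 kW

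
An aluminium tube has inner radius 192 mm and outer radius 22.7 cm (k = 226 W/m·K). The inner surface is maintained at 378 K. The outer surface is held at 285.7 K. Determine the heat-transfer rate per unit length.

Q' = 2πk·ΔT/ln(r₂/r₁) = 2π × 226 × 92.3 / ln(0.227/0.192) = 7.83×10^5 W/m

Q' = 783 kW/m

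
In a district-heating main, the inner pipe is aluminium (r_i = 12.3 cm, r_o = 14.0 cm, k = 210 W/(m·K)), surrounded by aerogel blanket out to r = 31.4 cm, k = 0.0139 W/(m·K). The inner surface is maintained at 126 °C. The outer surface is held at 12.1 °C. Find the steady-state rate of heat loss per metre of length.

Q' = 12.3 W/m

Resistance network (inner→outer):
  R'_aluminium = ln(0.140/0.123)/(2πk) = 0.1295/(2π·210) = 9.811×10^-5 m·K/W
  R'_aerogel blanket = ln(0.314/0.140)/(2πk) = 0.8078/(2π·0.0139) = 9.249 m·K/W
ΣR = 9.811×10^-5 + 9.249 = 9.249 m·K/W
Q' = ΔT/ΣR = (126 °C − 12.1 °C)/9.249 = 12.3 W/m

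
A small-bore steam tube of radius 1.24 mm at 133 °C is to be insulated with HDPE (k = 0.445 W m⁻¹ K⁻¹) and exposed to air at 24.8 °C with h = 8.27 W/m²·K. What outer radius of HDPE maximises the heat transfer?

For a cylinder, r_cr = k_ins/h = 0.445/8.27 = 0.0538 m = 5.38 cm

r_cr = 5.38 cm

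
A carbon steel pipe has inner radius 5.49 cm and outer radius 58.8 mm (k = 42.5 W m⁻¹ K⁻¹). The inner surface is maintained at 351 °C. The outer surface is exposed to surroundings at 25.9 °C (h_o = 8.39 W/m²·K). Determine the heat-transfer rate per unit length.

Q' = 1010 W/m

Series thermal resistances, inner to outer:
  R'_carbon steel = ln(0.0588/0.0549)/(2πk) = 0.06863/(2π·42.5) = 2.570×10^-4 m·K/W
  R'_conv,out = 1/(2πr h) = 1/(2π·0.0588·8.39) = 0.3226 m·K/W
ΣR = 2.570×10^-4 + 0.3226 = 0.3229 m·K/W
Q' = ΔT/ΣR = (351 °C − 25.9 °C)/0.3229 = 1010 W/m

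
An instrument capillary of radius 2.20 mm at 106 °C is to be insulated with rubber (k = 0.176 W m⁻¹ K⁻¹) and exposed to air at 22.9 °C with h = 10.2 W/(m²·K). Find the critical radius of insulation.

r_cr = 1.73 cm

For a cylinder, r_cr = k_ins/h = 0.176/10.2 = 0.0173 m = 1.73 cm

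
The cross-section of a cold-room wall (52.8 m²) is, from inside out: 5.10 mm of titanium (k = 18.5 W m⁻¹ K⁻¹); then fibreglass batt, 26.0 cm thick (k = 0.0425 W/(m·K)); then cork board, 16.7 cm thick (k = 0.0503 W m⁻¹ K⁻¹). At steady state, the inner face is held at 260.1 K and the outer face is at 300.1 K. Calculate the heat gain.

Treat each layer as a resistance in series:
  R_titanium = L/(kA) = 0.00510/(18.5·52.8) = 5.221×10^-6 K/W
  R_fibreglass batt = L/(kA) = 0.260/(0.0425·52.8) = 0.1159 K/W
  R_cork board = L/(kA) = 0.167/(0.0503·52.8) = 0.06288 K/W
ΣR = 5.221×10^-6 + 0.1159 + 0.06288 = 0.1788 K/W
Q = ΔT/ΣR = (260.1 K − 300.1 K)/0.1788 = -224 W
(Negative Q ⇒ heat flows inward; heat gain = 224 W.)

Q = 224 W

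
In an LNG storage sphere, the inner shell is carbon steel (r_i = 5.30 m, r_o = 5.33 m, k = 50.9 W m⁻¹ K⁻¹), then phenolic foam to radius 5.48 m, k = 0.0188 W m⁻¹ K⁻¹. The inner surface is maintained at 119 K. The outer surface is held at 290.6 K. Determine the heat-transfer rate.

Q = 7.89 kW

Series thermal resistances, inner to outer:
  R_carbon steel = (1/5.30 − 1/5.33)/(4πk) = 0.001062/(4π·50.9) = 1.660×10^-6 K/W
  R_phenolic foam = (1/5.33 − 1/5.48)/(4πk) = 0.005136/(4π·0.0188) = 0.02174 K/W
ΣR = 1.660×10^-6 + 0.02174 = 0.02174 K/W
Q = ΔT/ΣR = (119 K − 290.6 K)/0.02174 = -7890 W
(Negative Q ⇒ heat flows inward; heat gain = 7890 W.)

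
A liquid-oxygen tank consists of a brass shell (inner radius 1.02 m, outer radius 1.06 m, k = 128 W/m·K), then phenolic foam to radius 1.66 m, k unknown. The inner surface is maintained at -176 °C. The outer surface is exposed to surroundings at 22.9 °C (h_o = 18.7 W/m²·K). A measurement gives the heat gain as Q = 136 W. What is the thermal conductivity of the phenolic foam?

k = 0.0186 W/m·K

ΣR = ΔT/Q = |-176 − 22.9|/136 = 1.463 K/W
Known resistances:
  R_brass = (1/1.02 − 1/1.06)/(4πk) = 0.03700/(4π·128) = 2.300×10^-5 K/W
  R_conv,out = 1/(4πr²h) = 1/(4π·1.66²·18.7) = 0.001544 K/W
R_phenolic foam = ΣR − ΣR_known = 1.463 − 0.001567 = 1.461 K/W
(1/r₁−1/r₂)/(4πk) = 1.461 ⇒ k = 0.3410/(4π·1.461) = 0.0186 W/m·K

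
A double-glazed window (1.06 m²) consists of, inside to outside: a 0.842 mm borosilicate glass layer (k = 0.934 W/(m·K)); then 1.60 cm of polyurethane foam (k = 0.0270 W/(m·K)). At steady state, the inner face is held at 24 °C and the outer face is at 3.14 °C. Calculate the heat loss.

Q = 37.3 W

Series thermal resistances, inner to outer:
  R_borosilicate glass = L/(kA) = 8.42×10^-4/(0.934·1.06) = 8.505×10^-4 K/W
  R_polyurethane foam = L/(kA) = 0.0160/(0.0270·1.06) = 0.5590 K/W
ΣR = 8.505×10^-4 + 0.5590 = 0.5599 K/W
Q = ΔT/ΣR = (24 °C − 3.14 °C)/0.5599 = 37.3 W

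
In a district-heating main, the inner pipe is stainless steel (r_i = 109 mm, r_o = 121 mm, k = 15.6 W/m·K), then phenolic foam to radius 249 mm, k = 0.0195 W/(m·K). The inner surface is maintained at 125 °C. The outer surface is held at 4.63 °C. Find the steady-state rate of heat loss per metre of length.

Treat each layer as a resistance in series:
  R'_stainless steel = ln(0.121/0.109)/(2πk) = 0.1044/(2π·15.6) = 0.001066 m·K/W
  R'_phenolic foam = ln(0.249/0.121)/(2πk) = 0.7217/(2π·0.0195) = 5.890 m·K/W
ΣR = 0.001066 + 5.890 = 5.891 m·K/W
Q' = ΔT/ΣR = (125 °C − 4.63 °C)/5.891 = 20.4 W/m

Q' = 20.4 W/m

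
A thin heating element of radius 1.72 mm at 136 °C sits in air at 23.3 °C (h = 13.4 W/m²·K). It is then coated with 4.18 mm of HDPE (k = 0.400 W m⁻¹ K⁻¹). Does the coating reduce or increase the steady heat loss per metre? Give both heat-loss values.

Critical radius for a cylinder: r_cr = k/h = 0.0299 m = 2.99 cm.
Outer radius after coating: r₂ = 0.00172 + 0.00418 = 0.00590 m.
Since r₁ < r_cr and r₂ ≤ r_cr, the coating moves toward the maximum at r_cr — heat loss rises.
Bare: R = 1/(2πr₁h) = 6.905 m·K/W; Q = 112.7/6.905 = 16.3 W/m.
Coated: R = R_cond + R_conv = 2.504 m·K/W; Q = 112.7/2.504 = 45.0 W/m.

increases: 16.3 → 45.0 W/m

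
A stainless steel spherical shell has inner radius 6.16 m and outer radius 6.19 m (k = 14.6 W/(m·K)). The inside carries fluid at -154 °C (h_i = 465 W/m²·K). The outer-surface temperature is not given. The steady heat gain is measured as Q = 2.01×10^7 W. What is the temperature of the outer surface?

T_out = 22.8 °C

Sum the resistances:
  R_conv,in = 1/(4πr²h) = 1/(4π·6.16²·465) = 4.510×10^-6 K/W
  R_stainless steel = (1/6.16 − 1/6.19)/(4πk) = 7.868×10^-4/(4π·14.6) = 4.288×10^-6 K/W
ΣR = 8.798×10^-6 K/W
ΔT = Q·ΣR = 2.01×10^7 × 8.798×10^-6 = 176.8 K
Heat flows inward, so T_out = T_in + ΔT = -154 + 176.8 = 22.8 °C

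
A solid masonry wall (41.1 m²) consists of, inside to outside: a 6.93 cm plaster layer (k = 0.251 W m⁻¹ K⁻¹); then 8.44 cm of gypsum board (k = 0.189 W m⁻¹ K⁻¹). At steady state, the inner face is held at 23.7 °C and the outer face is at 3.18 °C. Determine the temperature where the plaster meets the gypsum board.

Series thermal resistances, inner to outer:
  R_plaster = L/(kA) = 0.0693/(0.251·41.1) = 0.006718 K/W
  R_gypsum board = L/(kA) = 0.0844/(0.189·41.1) = 0.01087 K/W
ΣR = 0.006718 + 0.01087 = 0.01759 K/W
Q = ΔT/ΣR = (23.7 °C − 3.18 °C)/0.01759 = 1167 W
From the inner boundary to the plaster/gypsum board interface, ΣR_partial = 0.006718 K/W.
T_interface = T_in − Q·ΣR_partial = 23.7 °C − (1167)(0.006718) = 15.9 °C

T = 15.9 °C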